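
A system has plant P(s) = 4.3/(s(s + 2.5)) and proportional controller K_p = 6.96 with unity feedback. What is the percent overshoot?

The closed-loop denominator s² + 2.5s + 29.93 gives ω_n = √29.93 = 5.471 and ζ = 2.5/(2ω_n) = 0.2285.
%OS = 100·exp(−πζ/√(1−ζ²)) = 100·exp(−π·0.2285/√0.9478) = 47.8%.

47.8%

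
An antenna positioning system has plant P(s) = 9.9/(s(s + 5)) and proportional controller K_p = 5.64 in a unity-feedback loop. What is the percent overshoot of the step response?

Closed-loop characteristic equation: s² + 5s + 55.84 = 0, so ω_n = 7.472 rad/s and ζ = 5/(2·7.472) = 0.3346.
%OS = 100·exp(−πζ/√(1−ζ²)) = 100·exp(−π·0.3346/√0.8881) = 32.8%.

32.8%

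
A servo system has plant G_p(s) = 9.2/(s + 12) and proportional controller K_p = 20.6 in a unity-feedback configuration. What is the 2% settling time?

T_s ≈ 0.0198 s

Closed-loop transfer function: T(s) = K_p·G_p(s)/(1 + K_p·G_p(s)) = 189.5/(s + 12 + 189.5) = 189.5/(s + 201.5).
Time constant τ = 1/201.5 = 0.004962 s, so the 2% settling time is about 4τ = 0.0198 s.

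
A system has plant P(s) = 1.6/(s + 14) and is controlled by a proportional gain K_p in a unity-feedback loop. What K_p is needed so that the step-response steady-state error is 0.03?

Steady-state error for a unit step on this type-0 loop is 1/(1 + K_p·P(0)).
P(0) = 0.1143. Require 1/(1 + K_p·0.1143) = 0.03, so 1 + 0.1143·K_p = 33.33.
K_p = (33.33 − 1)/0.1143 = 283.

K_p = 283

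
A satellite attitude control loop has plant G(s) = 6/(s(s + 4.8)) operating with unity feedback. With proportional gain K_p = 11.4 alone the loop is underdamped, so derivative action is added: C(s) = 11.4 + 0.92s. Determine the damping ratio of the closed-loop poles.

ζ = 0.624

Forward path: (11.4 + 0.92s)·6/(s(s+4.8)). The closed-loop characteristic equation is s² + (4.8 + 6·0.92)s + 6·11.4 = 0.
That is s² + 10.32s + 68.4 = 0, so ω_n = 8.27 rad/s and ζ = 10.32/(2·8.27) = 0.6239.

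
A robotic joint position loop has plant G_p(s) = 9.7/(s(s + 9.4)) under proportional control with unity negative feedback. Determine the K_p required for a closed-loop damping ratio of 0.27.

K_p = 31.2

Closed-loop characteristic equation: s² + 9.4s + K_p·9.7 = 0.
So ω_n = √(9.7K_p) and 2ζω_n = 9.4, giving ζ = 9.4/(2√(9.7K_p)).
Setting ζ = 0.27: √(9.7K_p) = 9.4/(2·0.27) = 17.41, so K_p = 303/9.7 = 31.2.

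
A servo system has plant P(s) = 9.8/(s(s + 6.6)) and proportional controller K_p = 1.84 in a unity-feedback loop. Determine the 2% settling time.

Closed-loop characteristic equation: s² + 6.6s + 18.03 = 0, so ω_n = 4.246 rad/s and ζ = 6.6/(2·4.246) = 0.7771.
2% settling time T_s ≈ 4/(ζω_n) = 4/3.3 = 1.21 s.

T_s ≈ 1.21 s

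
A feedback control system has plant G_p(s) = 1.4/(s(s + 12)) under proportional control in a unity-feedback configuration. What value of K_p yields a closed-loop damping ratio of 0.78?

K_p = 42.3

Closed-loop characteristic equation: s² + 12s + K_p·1.4 = 0.
So ω_n = √(1.4K_p) and 2ζω_n = 12, giving ζ = 12/(2√(1.4K_p)).
Setting ζ = 0.78: √(1.4K_p) = 12/(2·0.78) = 7.692, so K_p = 59.17/1.4 = 42.3.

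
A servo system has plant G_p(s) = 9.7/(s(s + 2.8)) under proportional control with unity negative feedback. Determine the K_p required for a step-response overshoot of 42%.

K_p = 2.85

From %OS = 100·exp(−πζ/√(1−ζ²)) = 42%, ζ = −ln(0.42)/√(π²+ln²(0.42)) = 0.2662.
Characteristic equation s² + 2.8s + 9.7K_p = 0 gives ζ = 2.8/(2√(9.7K_p)).
Setting ζ = 0.2662: √(9.7K_p) = 2.8/(2·0.2662) = 5.26, so K_p = 27.66/9.7 = 2.85.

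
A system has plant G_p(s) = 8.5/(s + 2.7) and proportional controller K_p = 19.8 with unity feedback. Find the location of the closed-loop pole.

s = -171

Closed-loop transfer function: T(s) = K_p·G_p(s)/(1 + K_p·G_p(s)) = 168.3/(s + 2.7 + 168.3) = 168.3/(s + 171).
The closed-loop pole is at s = −171.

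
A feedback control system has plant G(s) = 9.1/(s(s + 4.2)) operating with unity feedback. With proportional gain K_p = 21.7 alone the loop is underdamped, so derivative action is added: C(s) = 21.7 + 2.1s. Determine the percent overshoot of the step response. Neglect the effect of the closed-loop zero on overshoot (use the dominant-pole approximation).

0.943%

Forward path: (21.7 + 2.1s)·9.1/(s(s+4.2)). The closed-loop characteristic equation is s² + (4.2 + 9.1·2.1)s + 9.1·21.7 = 0.
That is s² + 23.31s + 197.5 = 0, so ω_n = 14.05 rad/s and ζ = 23.31/(2·14.05) = 0.8294.
%OS = 100·exp(−πζ/√(1−ζ²)) = 0.943%.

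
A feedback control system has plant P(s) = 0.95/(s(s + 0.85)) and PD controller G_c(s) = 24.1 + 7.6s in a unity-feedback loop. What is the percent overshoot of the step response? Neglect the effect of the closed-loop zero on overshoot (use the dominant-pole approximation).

0.723%

Forward path: (24.1 + 7.6s)·0.95/(s(s+0.85)). The closed-loop characteristic equation is s² + (0.85 + 0.95·7.6)s + 0.95·24.1 = 0.
That is s² + 8.07s + 22.89 = 0, so ω_n = 4.785 rad/s and ζ = 8.07/(2·4.785) = 0.8433.
%OS = 100·exp(−πζ/√(1−ζ²)) = 0.723%.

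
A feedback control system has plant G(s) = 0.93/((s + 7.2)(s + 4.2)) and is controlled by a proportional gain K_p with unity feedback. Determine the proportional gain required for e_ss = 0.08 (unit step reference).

For a type-0 loop with proportional control, e_ss = 1/(1 + K_p·G(0)).
G(0) = 0.03075. Require 1/(1 + K_p·0.03075) = 0.08, so 1 + 0.03075·K_p = 12.5.
K_p = (12.5 − 1)/0.03075 = 374.

K_p = 374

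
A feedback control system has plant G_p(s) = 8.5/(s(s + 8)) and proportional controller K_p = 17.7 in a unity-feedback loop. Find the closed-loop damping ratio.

The closed-loop denominator is s(s+8) + 17.7·8.5 = s² + 8s + 150.4.
Matching s² + 2ζω_n s + ω_n²: ω_n = √150.4 = 12.27 rad/s and 2ζω_n = 8, so ζ = 8/(2·12.27) = 0.326.

ζ = 0.326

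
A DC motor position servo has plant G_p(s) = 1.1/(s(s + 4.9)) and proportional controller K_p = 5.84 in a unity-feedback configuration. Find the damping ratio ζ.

ζ = 0.967

With unity feedback the closed-loop characteristic equation is s² + 4.9s + 5.84·1.1 = s² + 4.9s + 6.424 = 0.
So ω_n² = 6.424 ⇒ ω_n = 2.535 rad/s, and ζ = 4.9/(2ω_n) = 0.967.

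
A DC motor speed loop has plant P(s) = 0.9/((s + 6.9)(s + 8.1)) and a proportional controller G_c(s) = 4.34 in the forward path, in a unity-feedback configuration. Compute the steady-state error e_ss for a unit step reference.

The loop is type 0. Static position error constant K_pos = G_c(0)·P(0) = 4.34·0.0161 = 0.06989.
Steady-state error to a unit step: e_ss = 1/(1+K_pos) = 1/1.07 = 0.935.

0.935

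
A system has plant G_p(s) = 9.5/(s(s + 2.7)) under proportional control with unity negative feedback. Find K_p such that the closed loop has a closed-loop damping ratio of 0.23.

K_p = 3.63

Closed-loop characteristic equation: s² + 2.7s + K_p·9.5 = 0.
So ω_n = √(9.5K_p) and 2ζω_n = 2.7, giving ζ = 2.7/(2√(9.5K_p)).
Setting ζ = 0.23: √(9.5K_p) = 2.7/(2·0.23) = 5.87, so K_p = 34.45/9.5 = 3.63.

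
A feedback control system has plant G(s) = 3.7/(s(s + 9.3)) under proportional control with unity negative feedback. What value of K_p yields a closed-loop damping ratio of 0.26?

K_p = 86.4

Closed-loop characteristic equation: s² + 9.3s + K_p·3.7 = 0.
So ω_n = √(3.7K_p) and 2ζω_n = 9.3, giving ζ = 9.3/(2√(3.7K_p)).
Setting ζ = 0.26: √(3.7K_p) = 9.3/(2·0.26) = 17.88, so K_p = 319.9/3.7 = 86.4.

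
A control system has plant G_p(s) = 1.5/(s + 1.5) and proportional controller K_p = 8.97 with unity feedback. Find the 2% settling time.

Closed-loop transfer function: T(s) = K_p·G_p(s)/(1 + K_p·G_p(s)) = 13.46/(s + 1.5 + 13.46) = 13.46/(s + 14.96).
Time constant τ = 1/14.96 = 0.06687 s, so the 2% settling time is about 4τ = 0.267 s.

T_s ≈ 0.267 s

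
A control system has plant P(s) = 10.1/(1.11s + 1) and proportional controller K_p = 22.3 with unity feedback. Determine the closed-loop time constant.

Closed loop: T(s) = K_p·P/(1+K_p·P) = 225.2/(1.11s + 1 + 225.2), with pole at s = −(1 + 225.2)/1.11 = −203.8.
Closed-loop time constant τ = 1/203.8 = 0.00491 s.

τ = 0.00491 s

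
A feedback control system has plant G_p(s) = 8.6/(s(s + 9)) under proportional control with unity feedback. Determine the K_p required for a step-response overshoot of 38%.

From %OS = 100·exp(−πζ/√(1−ζ²)) = 38%, ζ = −ln(0.38)/√(π²+ln²(0.38)) = 0.2943.
Characteristic equation s² + 9s + 8.6K_p = 0 gives ζ = 9/(2√(8.6K_p)).
Setting ζ = 0.2943: √(8.6K_p) = 9/(2·0.2943) = 15.29, so K_p = 233.7/8.6 = 27.2.

K_p = 27.2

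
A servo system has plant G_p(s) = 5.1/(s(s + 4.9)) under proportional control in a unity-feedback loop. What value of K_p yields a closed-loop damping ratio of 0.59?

Closed-loop characteristic equation: s² + 4.9s + K_p·5.1 = 0.
So ω_n = √(5.1K_p) and 2ζω_n = 4.9, giving ζ = 4.9/(2√(5.1K_p)).
Setting ζ = 0.59: √(5.1K_p) = 4.9/(2·0.59) = 4.153, so K_p = 17.24/5.1 = 3.38.

K_p = 3.38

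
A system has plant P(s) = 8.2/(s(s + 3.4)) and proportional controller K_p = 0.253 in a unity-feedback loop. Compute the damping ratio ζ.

ζ = 1.18

The closed-loop denominator is s(s+3.4) + 0.253·8.2 = s² + 3.4s + 2.075.
So ω_n² = 2.075 ⇒ ω_n = 1.44 rad/s, and ζ = 3.4/(2ω_n) = 1.18.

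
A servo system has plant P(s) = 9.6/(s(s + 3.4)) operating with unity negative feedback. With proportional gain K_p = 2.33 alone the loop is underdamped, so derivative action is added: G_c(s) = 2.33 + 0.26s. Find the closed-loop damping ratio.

ζ = 0.623

Forward path: (2.33 + 0.26s)·9.6/(s(s+3.4)). The closed-loop characteristic equation is s² + (3.4 + 9.6·0.26)s + 9.6·2.33 = 0.
That is s² + 5.896s + 22.37 = 0, so ω_n = 4.729 rad/s and ζ = 5.896/(2·4.729) = 0.6233.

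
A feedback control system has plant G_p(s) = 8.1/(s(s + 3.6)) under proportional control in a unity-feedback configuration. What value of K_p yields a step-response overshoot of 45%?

From %OS = 100·exp(−πζ/√(1−ζ²)) = 45%, ζ = −ln(0.45)/√(π²+ln²(0.45)) = 0.2463.
Characteristic equation s² + 3.6s + 8.1K_p = 0 gives ζ = 3.6/(2√(8.1K_p)).
Setting ζ = 0.2463: √(8.1K_p) = 3.6/(2·0.2463) = 7.307, so K_p = 53.39/8.1 = 6.59.

K_p = 6.59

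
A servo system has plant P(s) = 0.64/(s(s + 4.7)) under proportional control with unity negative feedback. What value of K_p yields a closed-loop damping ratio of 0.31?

K_p = 89.8

Closed-loop characteristic equation: s² + 4.7s + K_p·0.64 = 0.
So ω_n = √(0.64K_p) and 2ζω_n = 4.7, giving ζ = 4.7/(2√(0.64K_p)).
Setting ζ = 0.31: √(0.64K_p) = 4.7/(2·0.31) = 7.581, so K_p = 57.47/0.64 = 89.8.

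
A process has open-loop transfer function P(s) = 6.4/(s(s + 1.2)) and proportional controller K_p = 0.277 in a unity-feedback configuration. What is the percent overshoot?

20.5%

From 1 + K_pP(s) = 0: s² + 1.2s + 1.773 = 0 ⇒ ω_n = 1.331, ζ = 0.4506.
%OS = 100·exp(−πζ/√(1−ζ²)) = 100·exp(−π·0.4506/√0.7969) = 20.5%.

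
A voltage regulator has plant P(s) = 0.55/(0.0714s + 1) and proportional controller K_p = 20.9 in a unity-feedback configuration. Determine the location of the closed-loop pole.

Closed loop: T(s) = K_p·P/(1+K_p·P) = 11.5/(0.0714s + 1 + 11.5), with pole at s = −(1 + 11.5)/0.0714 = −175.

s = -175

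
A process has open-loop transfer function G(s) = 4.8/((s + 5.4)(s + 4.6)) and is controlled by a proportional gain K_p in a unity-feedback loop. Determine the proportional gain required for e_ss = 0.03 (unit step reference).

For a type-0 loop with proportional control, e_ss = 1/(1 + K_p·G(0)).
G(0) = 0.1932. Require 1/(1 + K_p·0.1932) = 0.03, so 1 + 0.1932·K_p = 33.33.
K_p = (33.33 − 1)/0.1932 = 167.

K_p = 167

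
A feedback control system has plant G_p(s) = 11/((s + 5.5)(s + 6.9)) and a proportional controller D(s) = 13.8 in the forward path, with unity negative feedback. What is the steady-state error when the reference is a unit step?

The loop is type 0. Static position error constant K_pos = D(0)·G_p(0) = 13.8·0.2899 = 4.
Steady-state error to a unit step: e_ss = 1/(1+K_pos) = 1/5 = 0.2.

0.2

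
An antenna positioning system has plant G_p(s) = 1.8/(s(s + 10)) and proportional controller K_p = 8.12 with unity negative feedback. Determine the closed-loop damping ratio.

With unity feedback the closed-loop characteristic equation is s² + 10s + 8.12·1.8 = s² + 10s + 14.62 = 0.
So ω_n² = 14.62 ⇒ ω_n = 3.823 rad/s, and ζ = 10/(2ω_n) = 1.31.

ζ = 1.31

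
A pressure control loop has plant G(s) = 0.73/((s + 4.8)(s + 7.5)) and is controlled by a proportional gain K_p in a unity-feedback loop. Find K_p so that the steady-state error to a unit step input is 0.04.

For a type-0 loop with proportional control, e_ss = 1/(1 + K_p·G(0)).
G(0) = 0.02028. Require 1/(1 + K_p·0.02028) = 0.04, so 1 + 0.02028·K_p = 25.
K_p = (25 − 1)/0.02028 = 1180.

K_p = 1180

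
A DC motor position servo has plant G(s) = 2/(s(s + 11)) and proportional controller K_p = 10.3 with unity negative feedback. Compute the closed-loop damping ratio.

The closed-loop denominator is s(s+11) + 10.3·2 = s² + 11s + 20.6.
Matching s² + 2ζω_n s + ω_n²: ω_n = √20.6 = 4.539 rad/s and 2ζω_n = 11, so ζ = 11/(2·4.539) = 1.21.

ζ = 1.21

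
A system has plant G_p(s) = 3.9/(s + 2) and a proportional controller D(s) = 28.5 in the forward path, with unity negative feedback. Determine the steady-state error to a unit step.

The loop is type 0. Static position error constant K_pos = D(0)·G_p(0) = 28.5·1.95 = 55.57.
Steady-state error to a unit step: e_ss = 1/(1+K_pos) = 1/56.57 = 0.0177.

0.0177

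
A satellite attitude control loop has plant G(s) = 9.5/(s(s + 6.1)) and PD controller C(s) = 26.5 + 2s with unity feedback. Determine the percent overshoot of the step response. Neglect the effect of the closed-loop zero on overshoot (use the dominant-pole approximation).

1.72%

Forward path: (26.5 + 2s)·9.5/(s(s+6.1)). The closed-loop characteristic equation is s² + (6.1 + 9.5·2)s + 9.5·26.5 = 0.
That is s² + 25.1s + 251.8 = 0, so ω_n = 15.87 rad/s and ζ = 25.1/(2·15.87) = 0.791.
%OS = 100·exp(−πζ/√(1−ζ²)) = 1.72%.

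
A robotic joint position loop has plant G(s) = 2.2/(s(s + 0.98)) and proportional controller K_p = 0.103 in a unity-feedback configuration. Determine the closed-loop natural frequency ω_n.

The closed-loop denominator is s(s+0.98) + 0.103·2.2 = s² + 0.98s + 0.2266.
So ω_n² = 0.2266 ⇒ ω_n = 0.476 rad/s, and ζ = 0.98/(2ω_n) = 1.03.

ω_n = 0.476 rad/s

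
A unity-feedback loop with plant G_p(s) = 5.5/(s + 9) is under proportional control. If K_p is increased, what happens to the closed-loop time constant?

decrease

The closed-loop bandwidth 9+K_p·5.5 grows with K_p, so τ shrinks.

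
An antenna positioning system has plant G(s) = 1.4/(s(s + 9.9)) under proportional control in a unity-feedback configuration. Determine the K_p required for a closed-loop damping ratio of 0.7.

Closed-loop characteristic equation: s² + 9.9s + K_p·1.4 = 0.
So ω_n = √(1.4K_p) and 2ζω_n = 9.9, giving ζ = 9.9/(2√(1.4K_p)).
Setting ζ = 0.7: √(1.4K_p) = 9.9/(2·0.7) = 7.071, so K_p = 50.01/1.4 = 35.7.

K_p = 35.7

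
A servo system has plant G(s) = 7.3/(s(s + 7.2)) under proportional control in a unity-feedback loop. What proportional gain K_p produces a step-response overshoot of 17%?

From %OS = 100·exp(−πζ/√(1−ζ²)) = 17%, ζ = −ln(0.17)/√(π²+ln²(0.17)) = 0.4913.
Characteristic equation s² + 7.2s + 7.3K_p = 0 gives ζ = 7.2/(2√(7.3K_p)).
Setting ζ = 0.4913: √(7.3K_p) = 7.2/(2·0.4913) = 7.328, so K_p = 53.7/7.3 = 7.36.

K_p = 7.36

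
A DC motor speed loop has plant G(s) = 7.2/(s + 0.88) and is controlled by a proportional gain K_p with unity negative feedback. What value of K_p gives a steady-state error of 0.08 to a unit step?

K_p = 1.41

For a type-0 loop with proportional control, e_ss = 1/(1 + K_p·G(0)).
G(0) = 8.182. Require 1/(1 + K_p·8.182) = 0.08, so 1 + 8.182·K_p = 12.5.
K_p = (12.5 − 1)/8.182 = 1.41.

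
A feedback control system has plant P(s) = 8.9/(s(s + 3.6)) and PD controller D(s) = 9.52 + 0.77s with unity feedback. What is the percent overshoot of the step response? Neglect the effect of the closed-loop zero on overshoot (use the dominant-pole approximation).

11.5%

Forward path: (9.52 + 0.77s)·8.9/(s(s+3.6)). The closed-loop characteristic equation is s² + (3.6 + 8.9·0.77)s + 8.9·9.52 = 0.
That is s² + 10.45s + 84.73 = 0, so ω_n = 9.205 rad/s and ζ = 10.45/(2·9.205) = 0.5678.
%OS = 100·exp(−πζ/√(1−ζ²)) = 11.5%.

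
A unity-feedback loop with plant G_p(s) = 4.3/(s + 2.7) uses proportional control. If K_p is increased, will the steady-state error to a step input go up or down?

e_ss = 1/(1 + K_p·G_p(0)); a larger K_p raises the denominator, so e_ss decreases.

decrease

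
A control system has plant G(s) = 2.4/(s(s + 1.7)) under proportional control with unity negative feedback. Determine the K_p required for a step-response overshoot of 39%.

From %OS = 100·exp(−πζ/√(1−ζ²)) = 39%, ζ = −ln(0.39)/√(π²+ln²(0.39)) = 0.2871.
Characteristic equation s² + 1.7s + 2.4K_p = 0 gives ζ = 1.7/(2√(2.4K_p)).
Setting ζ = 0.2871: √(2.4K_p) = 1.7/(2·0.2871) = 2.961, so K_p = 8.765/2.4 = 3.65.

K_p = 3.65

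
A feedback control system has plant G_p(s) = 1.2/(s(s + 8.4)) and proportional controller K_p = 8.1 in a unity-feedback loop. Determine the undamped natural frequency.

The closed-loop denominator is s(s+8.4) + 8.1·1.2 = s² + 8.4s + 9.72.
Matching s² + 2ζω_n s + ω_n²: ω_n = √9.72 = 3.118 rad/s and 2ζω_n = 8.4, so ζ = 8.4/(2·3.118) = 1.35.

ω_n = 3.12 rad/s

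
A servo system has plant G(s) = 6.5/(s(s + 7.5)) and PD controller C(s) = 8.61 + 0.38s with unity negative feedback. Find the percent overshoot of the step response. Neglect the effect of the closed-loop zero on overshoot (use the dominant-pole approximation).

6.04%

Forward path: (8.61 + 0.38s)·6.5/(s(s+7.5)). The closed-loop characteristic equation is s² + (7.5 + 6.5·0.38)s + 6.5·8.61 = 0.
That is s² + 9.97s + 55.96 = 0, so ω_n = 7.481 rad/s and ζ = 9.97/(2·7.481) = 0.6664.
%OS = 100·exp(−πζ/√(1−ζ²)) = 6.04%.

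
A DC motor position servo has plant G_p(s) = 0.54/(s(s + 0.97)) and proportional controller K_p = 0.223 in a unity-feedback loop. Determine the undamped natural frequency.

The closed-loop denominator is s(s+0.97) + 0.223·0.54 = s² + 0.97s + 0.1204.
So ω_n² = 0.1204 ⇒ ω_n = 0.347 rad/s, and ζ = 0.97/(2ω_n) = 1.4.

ω_n = 0.347 rad/s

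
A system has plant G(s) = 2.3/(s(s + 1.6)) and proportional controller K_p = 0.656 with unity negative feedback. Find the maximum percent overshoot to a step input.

6.74%

Closed-loop characteristic equation: s² + 1.6s + 1.509 = 0, so ω_n = 1.228 rad/s and ζ = 1.6/(2·1.228) = 0.6513.
%OS = 100·exp(−πζ/√(1−ζ²)) = 100·exp(−π·0.6513/√0.5758) = 6.74%.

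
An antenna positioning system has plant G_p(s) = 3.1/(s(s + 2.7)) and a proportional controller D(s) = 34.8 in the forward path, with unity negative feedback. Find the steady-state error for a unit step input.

The open loop D(s)G_p(s) has a pole at the origin (type 1), so the static position error constant is infinite and e_ss = 1/(1+∞) = 0.

0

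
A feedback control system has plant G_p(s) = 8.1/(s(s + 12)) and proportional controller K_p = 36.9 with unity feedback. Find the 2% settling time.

The closed-loop denominator s² + 12s + 298.9 gives ω_n = √298.9 = 17.29 and ζ = 12/(2ω_n) = 0.3471.
2% settling time T_s ≈ 4/(ζω_n) = 4/6 = 0.667 s.

T_s ≈ 0.667 s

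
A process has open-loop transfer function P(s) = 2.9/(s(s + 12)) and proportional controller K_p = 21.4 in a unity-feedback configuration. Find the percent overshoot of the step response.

2.49%

From 1 + K_pP(s) = 0: s² + 12s + 62.06 = 0 ⇒ ω_n = 7.878, ζ = 0.7616.
%OS = 100·exp(−πζ/√(1−ζ²)) = 100·exp(−π·0.7616/√0.4199) = 2.49%.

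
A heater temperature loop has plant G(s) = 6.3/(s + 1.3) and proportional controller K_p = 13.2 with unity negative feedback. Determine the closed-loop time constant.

Closed-loop transfer function: T(s) = K_p·G(s)/(1 + K_p·G(s)) = 83.16/(s + 1.3 + 83.16) = 83.16/(s + 84.46).
Time constant τ = 1/84.46 = 0.0118 s.

τ = 0.0118 s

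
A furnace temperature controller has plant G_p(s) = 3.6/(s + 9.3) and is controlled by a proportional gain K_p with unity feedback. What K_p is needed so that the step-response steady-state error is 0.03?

K_p = 83.5

For a type-0 loop with proportional control, e_ss = 1/(1 + K_p·G_p(0)).
G_p(0) = 0.3871. Require 1/(1 + K_p·0.3871) = 0.03, so 1 + 0.3871·K_p = 33.33.
K_p = (33.33 − 1)/0.3871 = 83.5.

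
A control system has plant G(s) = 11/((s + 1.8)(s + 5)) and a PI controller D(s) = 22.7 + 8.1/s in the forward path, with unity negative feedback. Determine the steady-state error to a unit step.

The open loop D(s)G(s) has a pole at the origin (type 1), so the static position error constant is infinite and e_ss = 1/(1+∞) = 0.

0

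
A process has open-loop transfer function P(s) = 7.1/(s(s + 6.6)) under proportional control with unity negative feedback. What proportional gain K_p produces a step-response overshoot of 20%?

K_p = 7.38

From %OS = 100·exp(−πζ/√(1−ζ²)) = 20%, ζ = −ln(0.2)/√(π²+ln²(0.2)) = 0.4559.
Characteristic equation s² + 6.6s + 7.1K_p = 0 gives ζ = 6.6/(2√(7.1K_p)).
Setting ζ = 0.4559: √(7.1K_p) = 6.6/(2·0.4559) = 7.238, so K_p = 52.38/7.1 = 7.38.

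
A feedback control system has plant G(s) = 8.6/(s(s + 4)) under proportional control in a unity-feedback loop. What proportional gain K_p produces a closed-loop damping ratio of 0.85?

K_p = 0.644

Closed-loop characteristic equation: s² + 4s + K_p·8.6 = 0.
So ω_n = √(8.6K_p) and 2ζω_n = 4, giving ζ = 4/(2√(8.6K_p)).
Setting ζ = 0.85: √(8.6K_p) = 4/(2·0.85) = 2.353, so K_p = 5.536/8.6 = 0.644.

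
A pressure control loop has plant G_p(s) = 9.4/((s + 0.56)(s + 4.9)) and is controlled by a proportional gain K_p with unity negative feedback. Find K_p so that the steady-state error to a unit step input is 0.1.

K_p = 2.63

The loop is type 0, so e_ss(step) = 1/(1 + K_pos) with K_pos = K_p·G_p(0).
G_p(0) = 3.426. Require 1/(1 + K_p·3.426) = 0.1, so 1 + 3.426·K_p = 10.
K_p = (10 − 1)/3.426 = 2.63.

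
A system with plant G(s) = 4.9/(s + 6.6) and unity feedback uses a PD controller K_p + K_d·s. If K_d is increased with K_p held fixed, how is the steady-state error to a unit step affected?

K_d affects only the transient (the s-coefficient); the DC loop gain, and hence e_ss, depends only on K_p.

unchanged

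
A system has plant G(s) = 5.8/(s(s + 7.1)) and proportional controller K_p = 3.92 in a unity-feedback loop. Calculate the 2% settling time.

Closed-loop characteristic equation: s² + 7.1s + 22.74 = 0, so ω_n = 4.768 rad/s and ζ = 7.1/(2·4.768) = 0.7445.
2% settling time T_s ≈ 4/(ζω_n) = 4/3.55 = 1.13 s.

T_s ≈ 1.13 s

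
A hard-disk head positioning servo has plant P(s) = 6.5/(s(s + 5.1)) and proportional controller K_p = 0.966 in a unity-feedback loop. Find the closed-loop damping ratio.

ζ = 1.02

1 + K_p·P(s) = 0 gives s² + 5.1s + 6.279 = 0.
So ω_n² = 6.279 ⇒ ω_n = 2.506 rad/s, and ζ = 5.1/(2ω_n) = 1.02.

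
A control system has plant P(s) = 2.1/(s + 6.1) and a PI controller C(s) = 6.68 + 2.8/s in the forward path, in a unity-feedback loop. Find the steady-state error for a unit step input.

0

The open loop C(s)P(s) has a pole at the origin (type 1), so the static position error constant is infinite and e_ss = 1/(1+∞) = 0.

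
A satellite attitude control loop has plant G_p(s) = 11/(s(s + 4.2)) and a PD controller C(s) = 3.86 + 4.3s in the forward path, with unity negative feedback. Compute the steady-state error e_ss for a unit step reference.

0

The open loop C(s)G_p(s) has a pole at the origin (type 1), so the static position error constant is infinite and e_ss = 1/(1+∞) = 0.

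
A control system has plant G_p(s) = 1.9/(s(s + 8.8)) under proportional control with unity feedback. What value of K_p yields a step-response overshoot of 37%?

K_p = 112

From %OS = 100·exp(−πζ/√(1−ζ²)) = 37%, ζ = −ln(0.37)/√(π²+ln²(0.37)) = 0.3017.
Characteristic equation s² + 8.8s + 1.9K_p = 0 gives ζ = 8.8/(2√(1.9K_p)).
Setting ζ = 0.3017: √(1.9K_p) = 8.8/(2·0.3017) = 14.58, so K_p = 212.7/1.9 = 112.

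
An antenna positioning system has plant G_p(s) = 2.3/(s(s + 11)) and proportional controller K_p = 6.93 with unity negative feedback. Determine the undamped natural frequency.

1 + K_p·G_p(s) = 0 gives s² + 11s + 15.94 = 0.
Matching s² + 2ζω_n s + ω_n²: ω_n = √15.94 = 3.992 rad/s and 2ζω_n = 11, so ζ = 11/(2·3.992) = 1.38.

ω_n = 3.99 rad/s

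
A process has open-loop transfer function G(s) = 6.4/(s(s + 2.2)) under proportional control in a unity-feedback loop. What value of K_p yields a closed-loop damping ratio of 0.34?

K_p = 1.64

Closed-loop characteristic equation: s² + 2.2s + K_p·6.4 = 0.
So ω_n = √(6.4K_p) and 2ζω_n = 2.2, giving ζ = 2.2/(2√(6.4K_p)).
Setting ζ = 0.34: √(6.4K_p) = 2.2/(2·0.34) = 3.235, so K_p = 10.47/6.4 = 1.64.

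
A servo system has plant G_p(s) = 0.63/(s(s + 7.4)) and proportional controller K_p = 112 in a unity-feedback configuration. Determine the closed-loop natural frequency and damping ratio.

1 + K_p·G_p(s) = 0 gives s² + 7.4s + 70.56 = 0.
So ω_n² = 70.56 ⇒ ω_n = 8.4 rad/s, and ζ = 7.4/(2ω_n) = 0.44.

ω_n = 8.4 rad/s, ζ = 0.44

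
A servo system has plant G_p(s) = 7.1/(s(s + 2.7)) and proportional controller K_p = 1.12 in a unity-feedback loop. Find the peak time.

Closed-loop characteristic equation: s² + 2.7s + 7.952 = 0, so ω_n = 2.82 rad/s and ζ = 2.7/(2·2.82) = 0.4787.
Damped frequency ω_d = ω_n√(1−ζ²) = 2.476 rad/s, so peak time T_p = π/ω_d = 1.27 s.

T_p = 1.27 s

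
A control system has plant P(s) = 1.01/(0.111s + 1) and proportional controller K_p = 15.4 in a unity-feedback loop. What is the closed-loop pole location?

Closed loop: T(s) = K_p·P/(1+K_p·P) = 15.55/(0.111s + 1 + 15.55), with pole at s = −(1 + 15.55)/0.111 = −149.1.

s = -149.1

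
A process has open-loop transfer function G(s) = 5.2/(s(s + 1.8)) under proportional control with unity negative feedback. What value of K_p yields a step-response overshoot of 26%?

From %OS = 100·exp(−πζ/√(1−ζ²)) = 26%, ζ = −ln(0.26)/√(π²+ln²(0.26)) = 0.3941.
Characteristic equation s² + 1.8s + 5.2K_p = 0 gives ζ = 1.8/(2√(5.2K_p)).
Setting ζ = 0.3941: √(5.2K_p) = 1.8/(2·0.3941) = 2.284, so K_p = 5.216/5.2 = 1.

K_p = 1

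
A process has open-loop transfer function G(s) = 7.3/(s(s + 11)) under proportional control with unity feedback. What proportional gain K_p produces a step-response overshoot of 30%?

From %OS = 100·exp(−πζ/√(1−ζ²)) = 30%, ζ = −ln(0.3)/√(π²+ln²(0.3)) = 0.3579.
Characteristic equation s² + 11s + 7.3K_p = 0 gives ζ = 11/(2√(7.3K_p)).
Setting ζ = 0.3579: √(7.3K_p) = 11/(2·0.3579) = 15.37, so K_p = 236.2/7.3 = 32.4.

K_p = 32.4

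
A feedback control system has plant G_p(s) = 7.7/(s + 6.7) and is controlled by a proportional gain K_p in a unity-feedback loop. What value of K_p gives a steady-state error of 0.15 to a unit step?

K_p = 4.93

Steady-state error for a unit step on this type-0 loop is 1/(1 + K_p·G_p(0)).
G_p(0) = 1.149. Require 1/(1 + K_p·1.149) = 0.15, so 1 + 1.149·K_p = 6.667.
K_p = (6.667 − 1)/1.149 = 4.93.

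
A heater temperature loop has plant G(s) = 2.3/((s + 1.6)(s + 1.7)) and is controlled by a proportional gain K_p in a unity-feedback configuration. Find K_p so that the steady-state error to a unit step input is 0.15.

K_p = 6.7

Steady-state error for a unit step on this type-0 loop is 1/(1 + K_p·G(0)).
G(0) = 0.8456. Require 1/(1 + K_p·0.8456) = 0.15, so 1 + 0.8456·K_p = 6.667.
K_p = (6.667 − 1)/0.8456 = 6.7.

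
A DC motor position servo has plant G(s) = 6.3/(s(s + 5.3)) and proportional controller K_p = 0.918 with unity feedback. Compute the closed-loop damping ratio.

With unity feedback the closed-loop characteristic equation is s² + 5.3s + 0.918·6.3 = s² + 5.3s + 5.783 = 0.
Matching s² + 2ζω_n s + ω_n²: ω_n = √5.783 = 2.405 rad/s and 2ζω_n = 5.3, so ζ = 5.3/(2·2.405) = 1.1.

ζ = 1.1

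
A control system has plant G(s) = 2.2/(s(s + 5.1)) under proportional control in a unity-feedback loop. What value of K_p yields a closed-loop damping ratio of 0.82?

K_p = 4.4

Closed-loop characteristic equation: s² + 5.1s + K_p·2.2 = 0.
So ω_n = √(2.2K_p) and 2ζω_n = 5.1, giving ζ = 5.1/(2√(2.2K_p)).
Setting ζ = 0.82: √(2.2K_p) = 5.1/(2·0.82) = 3.11, so K_p = 9.671/2.2 = 4.4.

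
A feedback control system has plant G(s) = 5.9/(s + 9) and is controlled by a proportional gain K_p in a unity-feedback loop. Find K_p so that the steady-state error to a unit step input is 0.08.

K_p = 17.5

For a type-0 loop with proportional control, e_ss = 1/(1 + K_p·G(0)).
G(0) = 0.6556. Require 1/(1 + K_p·0.6556) = 0.08, so 1 + 0.6556·K_p = 12.5.
K_p = (12.5 − 1)/0.6556 = 17.5.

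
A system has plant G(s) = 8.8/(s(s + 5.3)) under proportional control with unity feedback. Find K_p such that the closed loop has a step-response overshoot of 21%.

K_p = 4.03

From %OS = 100·exp(−πζ/√(1−ζ²)) = 21%, ζ = −ln(0.21)/√(π²+ln²(0.21)) = 0.4449.
Characteristic equation s² + 5.3s + 8.8K_p = 0 gives ζ = 5.3/(2√(8.8K_p)).
Setting ζ = 0.4449: √(8.8K_p) = 5.3/(2·0.4449) = 5.956, so K_p = 35.48/8.8 = 4.03.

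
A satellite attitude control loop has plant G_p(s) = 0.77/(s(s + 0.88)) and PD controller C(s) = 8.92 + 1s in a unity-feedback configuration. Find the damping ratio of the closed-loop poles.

ζ = 0.315

Forward path: (8.92 + 1s)·0.77/(s(s+0.88)). The closed-loop characteristic equation is s² + (0.88 + 0.77·1)s + 0.77·8.92 = 0.
That is s² + 1.65s + 6.868 = 0, so ω_n = 2.621 rad/s and ζ = 1.65/(2·2.621) = 0.3148.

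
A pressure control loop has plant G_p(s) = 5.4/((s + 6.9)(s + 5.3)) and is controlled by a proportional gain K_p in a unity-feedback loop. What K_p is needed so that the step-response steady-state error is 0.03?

K_p = 219

The loop is type 0, so e_ss(step) = 1/(1 + K_pos) with K_pos = K_p·G_p(0).
G_p(0) = 0.1477. Require 1/(1 + K_p·0.1477) = 0.03, so 1 + 0.1477·K_p = 33.33.
K_p = (33.33 − 1)/0.1477 = 219.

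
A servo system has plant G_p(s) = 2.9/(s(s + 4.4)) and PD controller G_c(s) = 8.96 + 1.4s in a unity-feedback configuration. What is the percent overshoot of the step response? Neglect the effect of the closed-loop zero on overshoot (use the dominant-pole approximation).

0.936%

Forward path: (8.96 + 1.4s)·2.9/(s(s+4.4)). The closed-loop characteristic equation is s² + (4.4 + 2.9·1.4)s + 2.9·8.96 = 0.
That is s² + 8.46s + 25.98 = 0, so ω_n = 5.097 rad/s and ζ = 8.46/(2·5.097) = 0.8298.
%OS = 100·exp(−πζ/√(1−ζ²)) = 0.936%.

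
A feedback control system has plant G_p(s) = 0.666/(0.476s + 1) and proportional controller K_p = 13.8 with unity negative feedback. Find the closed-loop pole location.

Closed loop: T(s) = K_p·G_p/(1+K_p·G_p) = 9.191/(0.476s + 1 + 9.191), with pole at s = −(1 + 9.191)/0.476 = −21.41.

s = -21.41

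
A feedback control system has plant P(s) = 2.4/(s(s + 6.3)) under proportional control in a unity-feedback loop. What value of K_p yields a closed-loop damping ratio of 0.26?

Closed-loop characteristic equation: s² + 6.3s + K_p·2.4 = 0.
So ω_n = √(2.4K_p) and 2ζω_n = 6.3, giving ζ = 6.3/(2√(2.4K_p)).
Setting ζ = 0.26: √(2.4K_p) = 6.3/(2·0.26) = 12.12, so K_p = 146.8/2.4 = 61.2.

K_p = 61.2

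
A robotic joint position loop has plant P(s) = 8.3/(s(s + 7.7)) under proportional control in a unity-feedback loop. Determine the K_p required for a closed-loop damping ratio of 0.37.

Closed-loop characteristic equation: s² + 7.7s + K_p·8.3 = 0.
So ω_n = √(8.3K_p) and 2ζω_n = 7.7, giving ζ = 7.7/(2√(8.3K_p)).
Setting ζ = 0.37: √(8.3K_p) = 7.7/(2·0.37) = 10.41, so K_p = 108.3/8.3 = 13.

K_p = 13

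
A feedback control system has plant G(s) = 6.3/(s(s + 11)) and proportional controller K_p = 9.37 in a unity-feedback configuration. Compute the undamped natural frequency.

ω_n = 7.68 rad/s

The closed-loop denominator is s(s+11) + 9.37·6.3 = s² + 11s + 59.03.
Matching s² + 2ζω_n s + ω_n²: ω_n = √59.03 = 7.683 rad/s and 2ζω_n = 11, so ζ = 11/(2·7.683) = 0.716.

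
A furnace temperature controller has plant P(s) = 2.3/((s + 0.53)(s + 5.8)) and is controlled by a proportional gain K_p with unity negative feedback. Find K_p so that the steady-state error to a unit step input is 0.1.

K_p = 12

The loop is type 0, so e_ss(step) = 1/(1 + K_pos) with K_pos = K_p·P(0).
P(0) = 0.7482. Require 1/(1 + K_p·0.7482) = 0.1, so 1 + 0.7482·K_p = 10.
K_p = (10 − 1)/0.7482 = 12.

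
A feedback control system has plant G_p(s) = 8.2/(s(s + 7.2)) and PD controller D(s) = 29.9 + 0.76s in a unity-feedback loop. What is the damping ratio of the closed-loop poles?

Forward path: (29.9 + 0.76s)·8.2/(s(s+7.2)). The closed-loop characteristic equation is s² + (7.2 + 8.2·0.76)s + 8.2·29.9 = 0.
That is s² + 13.43s + 245.2 = 0, so ω_n = 15.66 rad/s and ζ = 13.43/(2·15.66) = 0.4289.

ζ = 0.429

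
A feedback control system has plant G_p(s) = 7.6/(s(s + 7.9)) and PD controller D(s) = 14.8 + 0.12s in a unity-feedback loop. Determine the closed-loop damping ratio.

ζ = 0.415

Forward path: (14.8 + 0.12s)·7.6/(s(s+7.9)). The closed-loop characteristic equation is s² + (7.9 + 7.6·0.12)s + 7.6·14.8 = 0.
That is s² + 8.812s + 112.5 = 0, so ω_n = 10.61 rad/s and ζ = 8.812/(2·10.61) = 0.4154.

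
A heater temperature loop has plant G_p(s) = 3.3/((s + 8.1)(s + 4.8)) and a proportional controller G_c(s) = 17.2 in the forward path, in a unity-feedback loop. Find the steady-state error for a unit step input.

The loop is type 0. Static position error constant K_pos = G_c(0)·G_p(0) = 17.2·0.08488 = 1.46.
Steady-state error to a unit step: e_ss = 1/(1+K_pos) = 1/2.46 = 0.407.

0.407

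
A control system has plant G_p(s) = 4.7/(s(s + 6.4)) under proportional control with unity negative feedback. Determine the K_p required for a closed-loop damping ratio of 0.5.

K_p = 8.71

Closed-loop characteristic equation: s² + 6.4s + K_p·4.7 = 0.
So ω_n = √(4.7K_p) and 2ζω_n = 6.4, giving ζ = 6.4/(2√(4.7K_p)).
Setting ζ = 0.5: √(4.7K_p) = 6.4/(2·0.5) = 6.4, so K_p = 40.96/4.7 = 8.71.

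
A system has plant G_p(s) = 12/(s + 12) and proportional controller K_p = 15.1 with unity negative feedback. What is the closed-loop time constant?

τ = 0.00518 s

Closed-loop transfer function: T(s) = K_p·G_p(s)/(1 + K_p·G_p(s)) = 181.2/(s + 12 + 181.2) = 181.2/(s + 193.2).
Time constant τ = 1/193.2 = 0.00518 s.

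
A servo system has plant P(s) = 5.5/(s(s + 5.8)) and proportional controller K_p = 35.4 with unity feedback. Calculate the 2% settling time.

The closed-loop denominator s² + 5.8s + 194.7 gives ω_n = √194.7 = 13.95 and ζ = 5.8/(2ω_n) = 0.2078.
2% settling time T_s ≈ 4/(ζω_n) = 4/2.9 = 1.38 s.

T_s ≈ 1.38 s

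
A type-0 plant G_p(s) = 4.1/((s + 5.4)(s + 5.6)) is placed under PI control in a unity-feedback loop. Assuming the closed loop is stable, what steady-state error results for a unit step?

The PI controller's integrator makes the forward path type 1, so e_ss to a step is zero.

0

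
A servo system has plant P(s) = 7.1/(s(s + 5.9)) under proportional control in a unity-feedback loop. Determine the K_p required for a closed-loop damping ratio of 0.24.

K_p = 21.3

Closed-loop characteristic equation: s² + 5.9s + K_p·7.1 = 0.
So ω_n = √(7.1K_p) and 2ζω_n = 5.9, giving ζ = 5.9/(2√(7.1K_p)).
Setting ζ = 0.24: √(7.1K_p) = 5.9/(2·0.24) = 12.29, so K_p = 151.1/7.1 = 21.3.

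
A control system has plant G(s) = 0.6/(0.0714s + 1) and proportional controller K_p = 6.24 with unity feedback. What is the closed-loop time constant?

τ = 0.0151 s

Closed loop: T(s) = K_p·G/(1+K_p·G) = 3.744/(0.0714s + 1 + 3.744), with pole at s = −(1 + 3.744)/0.0714 = −66.44.
Closed-loop time constant τ = 1/66.44 = 0.0151 s.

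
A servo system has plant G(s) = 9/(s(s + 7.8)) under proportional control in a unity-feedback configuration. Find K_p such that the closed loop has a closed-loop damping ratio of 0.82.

K_p = 2.51

Closed-loop characteristic equation: s² + 7.8s + K_p·9 = 0.
So ω_n = √(9K_p) and 2ζω_n = 7.8, giving ζ = 7.8/(2√(9K_p)).
Setting ζ = 0.82: √(9K_p) = 7.8/(2·0.82) = 4.756, so K_p = 22.62/9 = 2.51.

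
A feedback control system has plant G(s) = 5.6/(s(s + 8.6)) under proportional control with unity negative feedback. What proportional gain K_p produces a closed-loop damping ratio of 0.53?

K_p = 11.8

Closed-loop characteristic equation: s² + 8.6s + K_p·5.6 = 0.
So ω_n = √(5.6K_p) and 2ζω_n = 8.6, giving ζ = 8.6/(2√(5.6K_p)).
Setting ζ = 0.53: √(5.6K_p) = 8.6/(2·0.53) = 8.113, so K_p = 65.82/5.6 = 11.8.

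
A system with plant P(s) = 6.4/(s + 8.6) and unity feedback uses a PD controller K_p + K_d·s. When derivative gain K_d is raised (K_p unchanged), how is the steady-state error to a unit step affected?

K_d affects only the transient (the s-coefficient); the DC loop gain, and hence e_ss, depends only on K_p.

unchanged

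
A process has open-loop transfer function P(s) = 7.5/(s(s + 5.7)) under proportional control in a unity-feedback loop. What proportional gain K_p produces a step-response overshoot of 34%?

From %OS = 100·exp(−πζ/√(1−ζ²)) = 34%, ζ = −ln(0.34)/√(π²+ln²(0.34)) = 0.3248.
Characteristic equation s² + 5.7s + 7.5K_p = 0 gives ζ = 5.7/(2√(7.5K_p)).
Setting ζ = 0.3248: √(7.5K_p) = 5.7/(2·0.3248) = 8.775, so K_p = 77/7.5 = 10.3.

K_p = 10.3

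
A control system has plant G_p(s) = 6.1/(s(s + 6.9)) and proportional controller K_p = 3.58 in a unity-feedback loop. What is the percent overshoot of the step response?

3.21%

From 1 + K_pG_p(s) = 0: s² + 6.9s + 21.84 = 0 ⇒ ω_n = 4.673, ζ = 0.7383.
%OS = 100·exp(−πζ/√(1−ζ²)) = 100·exp(−π·0.7383/√0.455) = 3.21%.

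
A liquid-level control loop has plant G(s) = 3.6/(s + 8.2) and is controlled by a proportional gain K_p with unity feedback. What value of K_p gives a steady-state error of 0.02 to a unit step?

Steady-state error for a unit step on this type-0 loop is 1/(1 + K_p·G(0)).
G(0) = 0.439. Require 1/(1 + K_p·0.439) = 0.02, so 1 + 0.439·K_p = 50.
K_p = (50 − 1)/0.439 = 112.

K_p = 112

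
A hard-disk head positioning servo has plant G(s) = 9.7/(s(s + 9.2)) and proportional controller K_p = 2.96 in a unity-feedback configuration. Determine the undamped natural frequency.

ω_n = 5.36 rad/s

The closed-loop denominator is s(s+9.2) + 2.96·9.7 = s² + 9.2s + 28.71.
Matching s² + 2ζω_n s + ω_n²: ω_n = √28.71 = 5.358 rad/s and 2ζω_n = 9.2, so ζ = 9.2/(2·5.358) = 0.858.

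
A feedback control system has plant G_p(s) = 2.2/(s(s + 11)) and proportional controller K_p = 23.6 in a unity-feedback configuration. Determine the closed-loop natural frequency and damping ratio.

1 + K_p·G_p(s) = 0 gives s² + 11s + 51.92 = 0.
Matching s² + 2ζω_n s + ω_n²: ω_n = √51.92 = 7.206 rad/s and 2ζω_n = 11, so ζ = 11/(2·7.206) = 0.763.

ω_n = 7.21 rad/s, ζ = 0.763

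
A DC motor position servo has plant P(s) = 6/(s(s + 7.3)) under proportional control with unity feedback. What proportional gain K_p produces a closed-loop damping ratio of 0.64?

Closed-loop characteristic equation: s² + 7.3s + K_p·6 = 0.
So ω_n = √(6K_p) and 2ζω_n = 7.3, giving ζ = 7.3/(2√(6K_p)).
Setting ζ = 0.64: √(6K_p) = 7.3/(2·0.64) = 5.703, so K_p = 32.53/6 = 5.42.

K_p = 5.42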